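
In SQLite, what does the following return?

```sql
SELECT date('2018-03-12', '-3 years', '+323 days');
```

2016-01-29

Adding -3 years to 2018-03-12 gives 2015-03-12.
Applying '+323 days' to 2015-03-12: counting 323 days forward gives 2016-01-29.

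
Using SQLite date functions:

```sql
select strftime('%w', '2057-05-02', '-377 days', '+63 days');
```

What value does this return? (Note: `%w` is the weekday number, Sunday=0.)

4

First apply '-377 days', '+63 days': 2057-05-02 → 2056-06-22.
2056-06-22 is a Thursday; with Sunday=0 that is 4.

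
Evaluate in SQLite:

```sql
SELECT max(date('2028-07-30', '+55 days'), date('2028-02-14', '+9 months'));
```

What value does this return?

2028-11-14

date('2028-07-30', '+55 days') → 2028-09-23.
date('2028-02-14', '+9 months') → 2028-11-14.
Later of the two is 2028-11-14.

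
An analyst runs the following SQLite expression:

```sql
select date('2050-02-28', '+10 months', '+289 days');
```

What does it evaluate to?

Adding +10 months to 2050-02-28 gives 2050-12-28.
Applying '+289 days' to 2050-12-28: counting 289 days forward gives 2051-10-13.

2051-10-13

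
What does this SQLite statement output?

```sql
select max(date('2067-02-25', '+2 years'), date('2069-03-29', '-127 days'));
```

date('2067-02-25', '+2 years') → 2069-02-25.
date('2069-03-29', '-127 days') → 2068-11-22.
Later of the two is 2069-02-25.

2069-02-25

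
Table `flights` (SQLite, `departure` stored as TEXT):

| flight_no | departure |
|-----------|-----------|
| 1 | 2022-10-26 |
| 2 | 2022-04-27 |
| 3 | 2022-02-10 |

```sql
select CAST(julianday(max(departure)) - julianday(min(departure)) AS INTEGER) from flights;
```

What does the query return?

MIN = 2022-02-10, MAX = 2022-10-26.
18 days remain in February 2022 after the 10th (28 − 10).
Full months from March 2022 through September 2022 contribute their day counts.
Then 26 days into October 2022.
Total: 18 + 31 + 30 + 31 + 30 + 31 + 31 + 30 + 26 = 258.

258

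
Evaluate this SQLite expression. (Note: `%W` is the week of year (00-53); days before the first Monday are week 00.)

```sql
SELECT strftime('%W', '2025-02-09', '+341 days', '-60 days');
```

First apply '+341 days', '-60 days': 2025-02-09 → 2025-11-17.
2025-11-17 is a Monday. SQLite's %W counts Mondays since the year started; the result is 46.

46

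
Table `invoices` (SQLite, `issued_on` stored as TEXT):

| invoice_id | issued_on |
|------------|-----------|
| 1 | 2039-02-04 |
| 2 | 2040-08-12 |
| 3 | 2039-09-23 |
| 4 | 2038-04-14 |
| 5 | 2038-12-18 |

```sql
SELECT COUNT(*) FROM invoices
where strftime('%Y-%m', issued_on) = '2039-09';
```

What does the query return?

1

Rows with year-month 2039-09: 2039-09-23 → 1.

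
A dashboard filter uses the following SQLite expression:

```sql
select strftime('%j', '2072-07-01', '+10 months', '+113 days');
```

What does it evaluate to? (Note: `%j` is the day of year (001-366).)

234

First apply '+10 months', '+113 days': 2072-07-01 → 2073-08-22.
Day-of-year for 2073-08-22: days since 2073-01-01 inclusive = 234, zero-padded to 234.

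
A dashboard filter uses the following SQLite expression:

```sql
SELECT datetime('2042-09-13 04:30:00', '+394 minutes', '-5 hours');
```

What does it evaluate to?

394 minutes = 6h 34m; +394 minutes from 2042-09-13 04:30:00 is 2042-09-13 11:04:00.
-5 hours from 2042-09-13 11:04:00 is 2042-09-13 06:04:00.

2042-09-13 06:04:00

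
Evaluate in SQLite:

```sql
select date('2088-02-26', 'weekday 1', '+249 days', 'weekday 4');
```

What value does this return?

2088-11-11

`weekday 1` advances to the next Monday; 2088-02-26 is a Thursday, so it moves forward to 2088-03-01.
Applying '+249 days' to 2088-03-01: counting 249 days forward gives 2088-11-05.
`weekday 4` advances to the next Thursday; 2088-11-05 is a Friday, so it moves forward to 2088-11-11.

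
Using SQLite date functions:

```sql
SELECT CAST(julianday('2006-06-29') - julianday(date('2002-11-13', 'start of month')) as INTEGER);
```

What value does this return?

1336

`start of month` rewinds 2002-11-13 to 2002-11-01.
29 days remain in November 2002 after the 1st (30 − 1).
Full months from December 2002 through May 2006 contribute their day counts.
Then 29 days into June 2006.
Total: 29 + 31 + 31 + 28 + 31 + 30 + 31 + 30 + 31 + 31 + 30 + 31 + 30 + 31 + 31 + 29 + 31 + 30 + 31 + 30 + 31 + 31 + 30 + 31 + 30 + 31 + 31 + 28 + 31 + 30 + 31 + 30 + 31 + 31 + 30 + 31 + 30 + 31 + 31 + 28 + 31 + 30 + 31 + 29 = 1336.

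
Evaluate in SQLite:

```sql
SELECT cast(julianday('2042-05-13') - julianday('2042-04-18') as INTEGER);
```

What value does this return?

25

12 days remain in April 2042 after the 18th (30 − 18).
Then 13 days into May 2042.
Total: 12 + 13 = 25.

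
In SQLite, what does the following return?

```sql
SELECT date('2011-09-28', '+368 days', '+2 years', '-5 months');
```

2014-04-30

Applying '+368 days' to 2011-09-28: counting 368 days forward gives 2012-09-30.
Adding +2 years to 2012-09-30 gives 2014-09-30.
Adding -5 months to 2014-09-30 gives 2014-04-30.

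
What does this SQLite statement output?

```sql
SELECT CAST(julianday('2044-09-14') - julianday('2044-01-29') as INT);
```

229

2 days remain in January 2044 after the 29th (31 − 29).
Full months from February 2044 through August 2044 contribute their day counts.
Then 14 days into September 2044.
Total: 2 + 29 + 31 + 30 + 31 + 30 + 31 + 31 + 14 = 229.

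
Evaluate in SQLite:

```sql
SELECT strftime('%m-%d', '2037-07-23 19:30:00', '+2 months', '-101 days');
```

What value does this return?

06-14

First apply '+2 months', '-101 days': 2037-07-23 19:30:00 → 2037-06-14 19:30:00.
`%m-%d` extracts the month-day: 06-14.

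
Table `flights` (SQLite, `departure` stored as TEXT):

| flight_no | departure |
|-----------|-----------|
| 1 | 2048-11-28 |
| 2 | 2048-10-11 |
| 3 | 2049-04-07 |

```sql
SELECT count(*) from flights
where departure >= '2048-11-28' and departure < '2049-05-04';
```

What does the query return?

Rows in [2048-11-28, 2049-05-04): 2048-11-28, 2049-04-07 → 2 rows.

2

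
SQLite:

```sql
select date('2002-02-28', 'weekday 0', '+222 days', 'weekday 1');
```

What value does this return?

2002-10-14

`weekday 0` advances to the next Sunday; 2002-02-28 is a Thursday, so it moves forward to 2002-03-03.
Applying '+222 days' to 2002-03-03: counting 222 days forward gives 2002-10-11.
`weekday 1` advances to the next Monday; 2002-10-11 is a Friday, so it moves forward to 2002-10-14.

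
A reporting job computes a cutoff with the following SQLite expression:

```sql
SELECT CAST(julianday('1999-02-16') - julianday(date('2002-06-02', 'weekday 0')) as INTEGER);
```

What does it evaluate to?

`weekday 0` advances to the next Sunday; 2002-06-02 is already a Sunday, so it stays at 2002-06-02.
12 days remain in February 1999 after the 16th (28 − 16).
Full months from March 1999 through May 2002 contribute their day counts.
Then 2 days into June 2002.
Total: 12 + 31 + 30 + 31 + 30 + 31 + 31 + 30 + 31 + 30 + 31 + 31 + 29 + 31 + 30 + 31 + 30 + 31 + 31 + 30 + 31 + 30 + 31 + 31 + 28 + 31 + 30 + 31 + 30 + 31 + 31 + 30 + 31 + 30 + 31 + 31 + 28 + 31 + 30 + 31 + 2 = 1202.
The subtraction is earlier − later, so the result is −1202 → -1202.

-1202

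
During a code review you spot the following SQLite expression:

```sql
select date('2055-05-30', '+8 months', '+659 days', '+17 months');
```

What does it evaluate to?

2059-04-19

Adding +8 months to 2055-05-30 gives 2056-01-30.
Applying '+659 days' to 2056-01-30: counting 659 days forward gives 2057-11-19.
Adding +17 months to 2057-11-19 gives 2059-04-19.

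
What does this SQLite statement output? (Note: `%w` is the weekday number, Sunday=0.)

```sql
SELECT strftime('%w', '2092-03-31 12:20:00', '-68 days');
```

3

First apply '-68 days': 2092-03-31 12:20:00 → 2092-01-23 12:20:00.
2092-01-23 is a Wednesday; with Sunday=0 that is 3.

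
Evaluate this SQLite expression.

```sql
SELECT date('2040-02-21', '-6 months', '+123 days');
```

2039-12-22

Adding -6 months to 2040-02-21 gives 2039-08-21.
Applying '+123 days' to 2039-08-21: counting 123 days forward gives 2039-12-22.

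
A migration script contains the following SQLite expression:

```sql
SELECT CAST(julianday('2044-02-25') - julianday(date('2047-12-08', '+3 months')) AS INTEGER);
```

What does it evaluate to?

Adding +3 months to 2047-12-08 gives 2048-03-08.
4 days remain in February 2044 after the 25th (29 − 25).
Full months from March 2044 through February 2048 contribute their day counts.
Then 8 days into March 2048.
Total: 4 + 31 + 30 + 31 + 30 + 31 + 31 + 30 + 31 + 30 + 31 + 31 + 28 + 31 + 30 + 31 + 30 + 31 + 31 + 30 + 31 + 30 + 31 + 31 + 28 + 31 + 30 + 31 + 30 + 31 + 31 + 30 + 31 + 30 + 31 + 31 + 28 + 31 + 30 + 31 + 30 + 31 + 31 + 30 + 31 + 30 + 31 + 31 + 29 + 8 = 1473.
The subtraction is earlier − later, so the result is −1473 → -1473.

-1473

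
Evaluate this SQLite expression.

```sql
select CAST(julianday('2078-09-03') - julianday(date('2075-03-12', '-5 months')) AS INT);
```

1422

Adding -5 months to 2075-03-12 gives 2074-10-12.
19 days remain in October 2074 after the 12th (31 − 12).
Full months from November 2074 through August 2078 contribute their day counts.
Then 3 days into September 2078.
Total: 19 + 30 + 31 + 31 + 28 + 31 + 30 + 31 + 30 + 31 + 31 + 30 + 31 + 30 + 31 + 31 + 29 + 31 + 30 + 31 + 30 + 31 + 31 + 30 + 31 + 30 + 31 + 31 + 28 + 31 + 30 + 31 + 30 + 31 + 31 + 30 + 31 + 30 + 31 + 31 + 28 + 31 + 30 + 31 + 30 + 31 + 31 + 3 = 1422.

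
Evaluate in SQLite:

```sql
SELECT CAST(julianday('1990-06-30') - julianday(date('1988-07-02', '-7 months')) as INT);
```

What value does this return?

Adding -7 months to 1988-07-02 gives 1987-12-02.
29 days remain in December 1987 after the 2nd (31 − 2).
Full months from January 1988 through May 1990 contribute their day counts.
Then 30 days into June 1990.
Total: 29 + 31 + 29 + 31 + 30 + 31 + 30 + 31 + 31 + 30 + 31 + 30 + 31 + 31 + 28 + 31 + 30 + 31 + 30 + 31 + 31 + 30 + 31 + 30 + 31 + 31 + 28 + 31 + 30 + 31 + 30 = 941.

941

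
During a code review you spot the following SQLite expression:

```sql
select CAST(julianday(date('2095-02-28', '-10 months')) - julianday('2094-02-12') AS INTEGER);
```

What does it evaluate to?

75

Adding -10 months to 2095-02-28 gives 2094-04-28.
16 days remain in February 2094 after the 12th (28 − 12).
March 2094: 31 days.
Then 28 days into April 2094.
Total: 16 + 31 + 28 = 75.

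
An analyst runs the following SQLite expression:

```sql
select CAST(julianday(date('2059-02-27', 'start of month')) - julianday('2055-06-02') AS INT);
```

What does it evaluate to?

`start of month` rewinds 2059-02-27 to 2059-02-01.
28 days remain in June 2055 after the 2nd (30 − 2).
Full months from July 2055 through January 2059 contribute their day counts.
Then 1 day into February 2059.
Total: 28 + 31 + 31 + 30 + 31 + 30 + 31 + 31 + 29 + 31 + 30 + 31 + 30 + 31 + 31 + 30 + 31 + 30 + 31 + 31 + 28 + 31 + 30 + 31 + 30 + 31 + 31 + 30 + 31 + 30 + 31 + 31 + 28 + 31 + 30 + 31 + 30 + 31 + 31 + 30 + 31 + 30 + 31 + 31 + 1 = 1340.

1340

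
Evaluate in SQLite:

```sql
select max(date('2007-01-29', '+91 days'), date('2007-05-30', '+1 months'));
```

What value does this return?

date('2007-01-29', '+91 days') → 2007-04-30.
date('2007-05-30', '+1 months') → 2007-06-30.
Later of the two is 2007-06-30.

2007-06-30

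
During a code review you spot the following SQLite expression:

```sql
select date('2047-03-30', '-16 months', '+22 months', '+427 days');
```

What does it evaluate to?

Adding -16 months to 2047-03-30 gives 2045-11-30.
Adding +22 months to 2045-11-30 gives 2047-09-30.
Applying '+427 days' to 2047-09-30: counting 427 days forward gives 2048-11-30.

2048-11-30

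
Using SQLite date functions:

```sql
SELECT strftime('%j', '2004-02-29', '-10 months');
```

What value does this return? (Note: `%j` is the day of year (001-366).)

First apply '-10 months': 2004-02-29 → 2003-04-29.
Day-of-year for 2003-04-29: days since 2003-01-01 inclusive = 119, zero-padded to 119.

119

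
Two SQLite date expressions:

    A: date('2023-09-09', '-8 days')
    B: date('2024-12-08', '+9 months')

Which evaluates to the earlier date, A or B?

A

A = 2023-09-01.
B = 2025-09-08.
A is earlier.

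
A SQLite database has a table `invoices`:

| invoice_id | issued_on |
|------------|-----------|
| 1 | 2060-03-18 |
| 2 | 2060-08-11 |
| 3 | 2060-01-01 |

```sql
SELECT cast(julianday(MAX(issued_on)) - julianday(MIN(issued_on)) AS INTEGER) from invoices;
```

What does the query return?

223

MIN = 2060-01-01, MAX = 2060-08-11.
30 days remain in January 2060 after the 1st (31 − 1).
Full months from February 2060 through July 2060 contribute their day counts.
Then 11 days into August 2060.
Total: 30 + 29 + 31 + 30 + 31 + 30 + 31 + 11 = 223.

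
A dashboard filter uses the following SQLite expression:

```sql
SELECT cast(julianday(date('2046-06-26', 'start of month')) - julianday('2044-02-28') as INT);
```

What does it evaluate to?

`start of month` rewinds 2046-06-26 to 2046-06-01.
1 day remains in February 2044 after the 28th (29 − 28).
Full months from March 2044 through May 2046 contribute their day counts.
Then 1 day into June 2046.
Total: 1 + 31 + 30 + 31 + 30 + 31 + 31 + 30 + 31 + 30 + 31 + 31 + 28 + 31 + 30 + 31 + 30 + 31 + 31 + 30 + 31 + 30 + 31 + 31 + 28 + 31 + 30 + 31 + 1 = 824.

824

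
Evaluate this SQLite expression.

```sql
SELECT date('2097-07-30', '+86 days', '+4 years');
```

2101-10-24

Applying '+86 days' to 2097-07-30: counting 86 days forward gives 2097-10-24.
Adding +4 years to 2097-10-24 gives 2101-10-24.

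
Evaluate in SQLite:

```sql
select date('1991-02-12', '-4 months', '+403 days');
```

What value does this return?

1991-11-19

Adding -4 months to 1991-02-12 gives 1990-10-12.
Applying '+403 days' to 1990-10-12: counting 403 days forward gives 1991-11-19.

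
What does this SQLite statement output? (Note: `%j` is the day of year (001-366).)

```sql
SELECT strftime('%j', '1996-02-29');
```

060

Day-of-year for 1996-02-29: days since 1996-01-01 inclusive = 60, zero-padded to 060.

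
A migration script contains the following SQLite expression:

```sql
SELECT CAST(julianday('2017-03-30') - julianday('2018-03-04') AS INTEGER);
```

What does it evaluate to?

-339

1 day remains in March 2017 after the 30th (31 − 30).
Full months from April 2017 through February 2018 contribute their day counts.
Then 4 days into March 2018.
Total: 1 + 30 + 31 + 30 + 31 + 31 + 30 + 31 + 30 + 31 + 31 + 28 + 4 = 339.
The subtraction is earlier − later, so the result is −339 → -339.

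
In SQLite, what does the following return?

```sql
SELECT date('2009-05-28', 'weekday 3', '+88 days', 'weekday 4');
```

2009-09-03

`weekday 3` advances to the next Wednesday; 2009-05-28 is a Thursday, so it moves forward to 2009-06-03.
Applying '+88 days' to 2009-06-03: counting 88 days forward gives 2009-08-30.
`weekday 4` advances to the next Thursday; 2009-08-30 is a Sunday, so it moves forward to 2009-09-03.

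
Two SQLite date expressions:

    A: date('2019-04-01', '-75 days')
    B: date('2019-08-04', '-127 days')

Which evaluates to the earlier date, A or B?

A = 2019-01-16.
B = 2019-03-30.
A is earlier.

A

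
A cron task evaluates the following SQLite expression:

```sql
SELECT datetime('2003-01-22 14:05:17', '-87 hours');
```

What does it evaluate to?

2003-01-18 23:05:17

-87 hours from 2003-01-22 14:05:17 is 2003-01-18 23:05:17 (crosses midnight).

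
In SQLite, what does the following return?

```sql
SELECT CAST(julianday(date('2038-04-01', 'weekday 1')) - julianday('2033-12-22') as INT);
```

`weekday 1` advances to the next Monday; 2038-04-01 is a Thursday, so it moves forward to 2038-04-05.
9 days remain in December 2033 after the 22nd (31 − 22).
Full months from January 2034 through March 2038 contribute their day counts.
Then 5 days into April 2038.
Total: 9 + 31 + 28 + 31 + 30 + 31 + 30 + 31 + 31 + 30 + 31 + 30 + 31 + 31 + 28 + 31 + 30 + 31 + 30 + 31 + 31 + 30 + 31 + 30 + 31 + 31 + 29 + 31 + 30 + 31 + 30 + 31 + 31 + 30 + 31 + 30 + 31 + 31 + 28 + 31 + 30 + 31 + 30 + 31 + 31 + 30 + 31 + 30 + 31 + 31 + 28 + 31 + 5 = 1565.

1565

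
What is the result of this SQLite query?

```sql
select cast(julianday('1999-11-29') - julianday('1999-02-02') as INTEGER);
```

300

26 days remain in February 1999 after the 2nd (28 − 2).
Full months from March 1999 through October 1999 contribute their day counts.
Then 29 days into November 1999.
Total: 26 + 31 + 30 + 31 + 30 + 31 + 31 + 30 + 31 + 29 = 300.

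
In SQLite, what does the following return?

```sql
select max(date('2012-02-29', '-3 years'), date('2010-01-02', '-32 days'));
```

date('2012-02-29', '-3 years') → 2009-03-01.
date('2010-01-02', '-32 days') → 2009-12-01.
Later of the two is 2009-12-01.

2009-12-01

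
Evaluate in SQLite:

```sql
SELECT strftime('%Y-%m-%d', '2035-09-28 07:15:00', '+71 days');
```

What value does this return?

First apply '+71 days': 2035-09-28 07:15:00 → 2035-12-08 07:15:00.
`%Y-%m-%d` extracts the ISO date: 2035-12-08.

2035-12-08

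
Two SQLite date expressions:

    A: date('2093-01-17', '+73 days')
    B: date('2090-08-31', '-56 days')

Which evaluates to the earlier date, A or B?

A = 2093-03-31.
B = 2090-07-06.
B is earlier.

B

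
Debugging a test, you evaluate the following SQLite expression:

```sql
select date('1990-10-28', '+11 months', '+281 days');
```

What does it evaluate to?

Adding +11 months to 1990-10-28 gives 1991-09-28.
Applying '+281 days' to 1991-09-28: counting 281 days forward gives 1992-07-05.

1992-07-05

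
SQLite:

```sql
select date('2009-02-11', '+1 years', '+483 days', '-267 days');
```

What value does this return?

Adding +1 year to 2009-02-11 gives 2010-02-11.
Applying '+483 days' to 2010-02-11: counting 483 days forward gives 2011-06-09.
Applying '-267 days' to 2011-06-09: counting 267 days back gives 2010-09-15.

2010-09-15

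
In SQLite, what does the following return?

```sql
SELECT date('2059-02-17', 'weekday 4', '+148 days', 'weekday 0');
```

`weekday 4` advances to the next Thursday; 2059-02-17 is a Monday, so it moves forward to 2059-02-20.
Applying '+148 days' to 2059-02-20: counting 148 days forward gives 2059-07-18.
`weekday 0` advances to the next Sunday; 2059-07-18 is a Friday, so it moves forward to 2059-07-20.

2059-07-20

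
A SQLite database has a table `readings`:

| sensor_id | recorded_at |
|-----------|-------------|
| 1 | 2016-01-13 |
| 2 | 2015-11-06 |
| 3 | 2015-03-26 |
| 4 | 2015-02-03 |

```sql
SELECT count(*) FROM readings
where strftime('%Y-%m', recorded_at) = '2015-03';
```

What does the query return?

1

Rows with year-month 2015-03: 2015-03-26 → 1.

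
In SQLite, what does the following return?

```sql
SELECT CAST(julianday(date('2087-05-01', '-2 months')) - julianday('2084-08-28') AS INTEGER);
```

Adding -2 months to 2087-05-01 gives 2087-03-01.
3 days remain in August 2084 after the 28th (31 − 28).
Full months from September 2084 through February 2087 contribute their day counts.
Then 1 day into March 2087.
Total: 3 + 30 + 31 + 30 + 31 + 31 + 28 + 31 + 30 + 31 + 30 + 31 + 31 + 30 + 31 + 30 + 31 + 31 + 28 + 31 + 30 + 31 + 30 + 31 + 31 + 30 + 31 + 30 + 31 + 31 + 28 + 1 = 915.

915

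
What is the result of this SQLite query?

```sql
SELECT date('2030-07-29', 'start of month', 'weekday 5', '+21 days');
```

2030-07-26

`start of month` rewinds 2030-07-29 to 2030-07-01.
`weekday 5` advances to the next Friday; 2030-07-01 is a Monday, so it moves forward to 2030-07-05.
Advancing 21 more days within July lands on 2030-07-26.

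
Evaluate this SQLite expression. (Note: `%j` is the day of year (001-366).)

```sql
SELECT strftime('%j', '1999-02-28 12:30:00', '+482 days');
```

First apply '+482 days': 1999-02-28 12:30:00 → 2000-06-24 12:30:00.
Day-of-year for 2000-06-24: days since 2000-01-01 inclusive = 176, zero-padded to 176.

176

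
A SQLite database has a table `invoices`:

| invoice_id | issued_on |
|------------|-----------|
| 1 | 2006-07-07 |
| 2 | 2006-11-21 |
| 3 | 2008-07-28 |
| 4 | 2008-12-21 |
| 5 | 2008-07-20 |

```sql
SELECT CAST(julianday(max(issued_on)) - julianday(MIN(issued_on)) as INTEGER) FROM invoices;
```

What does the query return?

MIN = 2006-07-07, MAX = 2008-12-21.
24 days remain in July 2006 after the 7th (31 − 7).
Full months from August 2006 through November 2008 contribute their day counts.
Then 21 days into December 2008.
Total: 24 + 31 + 30 + 31 + 30 + 31 + 31 + 28 + 31 + 30 + 31 + 30 + 31 + 31 + 30 + 31 + 30 + 31 + 31 + 29 + 31 + 30 + 31 + 30 + 31 + 31 + 30 + 31 + 30 + 21 = 898.

898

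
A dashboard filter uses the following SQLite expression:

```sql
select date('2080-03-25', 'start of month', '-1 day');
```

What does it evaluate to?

2080-02-29

`start of month` rewinds 2080-03-25 to 2080-03-01.
Going back 1 day from 2080-03-01 reaches 2080-02-29 (last day of February, 29 days).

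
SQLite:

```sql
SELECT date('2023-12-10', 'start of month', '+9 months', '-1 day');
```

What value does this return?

`start of month` rewinds 2023-12-10 to 2023-12-01.
Adding +9 months to 2023-12-01 gives 2024-09-01.
Going back 1 day from 2024-09-01 reaches 2024-08-31 (last day of August, 31 days).

2024-08-31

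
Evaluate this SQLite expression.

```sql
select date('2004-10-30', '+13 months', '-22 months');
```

Adding +13 months to 2004-10-30 gives 2005-11-30.
Adding -22 months to 2005-11-30 gives 2004-01-30.

2004-01-30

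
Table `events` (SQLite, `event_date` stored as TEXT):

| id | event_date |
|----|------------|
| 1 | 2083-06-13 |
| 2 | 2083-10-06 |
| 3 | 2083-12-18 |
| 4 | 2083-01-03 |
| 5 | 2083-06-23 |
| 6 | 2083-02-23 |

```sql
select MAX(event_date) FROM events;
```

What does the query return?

2083-12-18

MAX over {2083-01-03, 2083-02-23, 2083-06-13, 2083-06-23, 2083-10-06, 2083-12-18}.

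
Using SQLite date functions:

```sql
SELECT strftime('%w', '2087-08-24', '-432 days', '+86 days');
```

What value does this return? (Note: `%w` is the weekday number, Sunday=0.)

First apply '-432 days', '+86 days': 2087-08-24 → 2086-09-12.
2086-09-12 is a Thursday; with Sunday=0 that is 4.

4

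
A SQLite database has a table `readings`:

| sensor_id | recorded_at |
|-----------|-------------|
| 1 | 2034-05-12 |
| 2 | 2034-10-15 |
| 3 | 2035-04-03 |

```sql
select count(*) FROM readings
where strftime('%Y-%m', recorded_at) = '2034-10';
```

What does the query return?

Rows with year-month 2034-10: 2034-10-15 → 1.

1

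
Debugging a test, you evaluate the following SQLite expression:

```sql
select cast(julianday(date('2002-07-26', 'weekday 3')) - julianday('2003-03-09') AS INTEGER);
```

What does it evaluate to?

-221

`weekday 3` advances to the next Wednesday; 2002-07-26 is a Friday, so it moves forward to 2002-07-31.
0 days remain in July 2002 after the 31st (31 − 31).
Full months from August 2002 through February 2003 contribute their day counts.
Then 9 days into March 2003.
Total: 0 + 31 + 30 + 31 + 30 + 31 + 31 + 28 + 9 = 221.
The subtraction is earlier − later, so the result is −221 → -221.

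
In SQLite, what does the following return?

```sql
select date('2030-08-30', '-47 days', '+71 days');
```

2030-09-23

Applying '-47 days' to 2030-08-30: counting 47 days back gives 2030-07-14.
Applying '+71 days' to 2030-07-14: counting 71 days forward gives 2030-09-23.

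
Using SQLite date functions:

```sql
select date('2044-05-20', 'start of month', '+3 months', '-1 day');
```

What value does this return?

2044-07-31

`start of month` rewinds 2044-05-20 to 2044-05-01.
Adding +3 months to 2044-05-01 gives 2044-08-01.
Going back 1 day from 2044-08-01 reaches 2044-07-31 (last day of July, 31 days).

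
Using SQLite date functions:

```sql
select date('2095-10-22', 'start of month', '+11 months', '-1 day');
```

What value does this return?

2096-08-31

`start of month` rewinds 2095-10-22 to 2095-10-01.
Adding +11 months to 2095-10-01 gives 2096-09-01.
Going back 1 day from 2096-09-01 reaches 2096-08-31 (last day of August, 31 days).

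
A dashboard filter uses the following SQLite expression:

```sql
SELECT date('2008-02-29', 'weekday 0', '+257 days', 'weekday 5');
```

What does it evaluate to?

2008-11-14

`weekday 0` advances to the next Sunday; 2008-02-29 is a Friday, so it moves forward to 2008-03-02.
Applying '+257 days' to 2008-03-02: counting 257 days forward gives 2008-11-14.
`weekday 5` advances to the next Friday; 2008-11-14 is already a Friday, so it stays at 2008-11-14.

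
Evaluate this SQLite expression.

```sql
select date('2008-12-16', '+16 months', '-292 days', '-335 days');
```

2008-07-28

Adding +16 months to 2008-12-16 gives 2010-04-16.
Applying '-292 days' to 2010-04-16: counting 292 days back gives 2009-06-28.
Applying '-335 days' to 2009-06-28: counting 335 days back gives 2008-07-28.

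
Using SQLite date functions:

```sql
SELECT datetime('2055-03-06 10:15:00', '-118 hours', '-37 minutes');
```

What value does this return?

2055-03-01 11:38:00

-118 hours from 2055-03-06 10:15:00 is 2055-03-01 12:15:00 (crosses midnight).
-37 minutes from 2055-03-01 12:15:00 is 2055-03-01 11:38:00.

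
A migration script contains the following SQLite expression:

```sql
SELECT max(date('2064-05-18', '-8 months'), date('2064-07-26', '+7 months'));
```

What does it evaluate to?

2065-02-26

date('2064-05-18', '-8 months') → 2063-09-18.
date('2064-07-26', '+7 months') → 2065-02-26.
Later of the two is 2065-02-26.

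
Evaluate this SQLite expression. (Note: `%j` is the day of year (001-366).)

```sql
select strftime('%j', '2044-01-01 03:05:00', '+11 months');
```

First apply '+11 months': 2044-01-01 03:05:00 → 2044-12-01 03:05:00.
Day-of-year for 2044-12-01: days since 2044-01-01 inclusive = 336, zero-padded to 336.

336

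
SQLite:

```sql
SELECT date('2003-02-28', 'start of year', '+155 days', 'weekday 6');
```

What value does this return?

`start of year` rewinds 2003-02-28 to 2003-01-01.
Applying '+155 days' to 2003-01-01: counting 155 days forward gives 2003-06-05.
`weekday 6` advances to the next Saturday; 2003-06-05 is a Thursday, so it moves forward to 2003-06-07.

2003-06-07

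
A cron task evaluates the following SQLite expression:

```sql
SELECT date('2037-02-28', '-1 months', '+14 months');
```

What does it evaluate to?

Adding -1 month to 2037-02-28 gives 2037-01-28.
Adding +14 months to 2037-01-28 gives 2038-03-28.

2038-03-28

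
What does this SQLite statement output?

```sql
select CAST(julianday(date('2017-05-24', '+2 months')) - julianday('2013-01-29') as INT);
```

Adding +2 months to 2017-05-24 gives 2017-07-24.
2 days remain in January 2013 after the 29th (31 − 29).
Full months from February 2013 through June 2017 contribute their day counts.
Then 24 days into July 2017.
Total: 2 + 28 + 31 + 30 + 31 + 30 + 31 + 31 + 30 + 31 + 30 + 31 + 31 + 28 + 31 + 30 + 31 + 30 + 31 + 31 + 30 + 31 + 30 + 31 + 31 + 28 + 31 + 30 + 31 + 30 + 31 + 31 + 30 + 31 + 30 + 31 + 31 + 29 + 31 + 30 + 31 + 30 + 31 + 31 + 30 + 31 + 30 + 31 + 31 + 28 + 31 + 30 + 31 + 30 + 24 = 1637.

1637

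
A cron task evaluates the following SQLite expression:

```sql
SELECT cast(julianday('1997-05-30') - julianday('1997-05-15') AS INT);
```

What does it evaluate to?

Both dates are in May 1997: 30 − 15 = 15.

15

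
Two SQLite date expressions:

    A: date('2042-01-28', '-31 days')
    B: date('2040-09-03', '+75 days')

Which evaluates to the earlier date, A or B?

A = 2041-12-28.
B = 2040-11-17.
B is earlier.

B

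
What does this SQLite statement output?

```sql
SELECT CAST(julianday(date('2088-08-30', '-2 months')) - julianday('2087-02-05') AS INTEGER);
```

Adding -2 months to 2088-08-30 gives 2088-06-30.
23 days remain in February 2087 after the 5th (28 − 5).
Full months from March 2087 through May 2088 contribute their day counts.
Then 30 days into June 2088.
Total: 23 + 31 + 30 + 31 + 30 + 31 + 31 + 30 + 31 + 30 + 31 + 31 + 29 + 31 + 30 + 31 + 30 = 511.

511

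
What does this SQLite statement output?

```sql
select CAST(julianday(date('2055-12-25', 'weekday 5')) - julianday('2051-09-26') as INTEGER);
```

`weekday 5` advances to the next Friday; 2055-12-25 is a Saturday, so it moves forward to 2055-12-31.
4 days remain in September 2051 after the 26th (30 − 26).
Full months from October 2051 through November 2055 contribute their day counts.
Then 31 days into December 2055.
Total: 4 + 31 + 30 + 31 + 31 + 29 + 31 + 30 + 31 + 30 + 31 + 31 + 30 + 31 + 30 + 31 + 31 + 28 + 31 + 30 + 31 + 30 + 31 + 31 + 30 + 31 + 30 + 31 + 31 + 28 + 31 + 30 + 31 + 30 + 31 + 31 + 30 + 31 + 30 + 31 + 31 + 28 + 31 + 30 + 31 + 30 + 31 + 31 + 30 + 31 + 30 + 31 = 1557.

1557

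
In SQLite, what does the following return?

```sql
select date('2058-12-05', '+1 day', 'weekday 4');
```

Advancing 1 more day within December lands on 2058-12-06.
`weekday 4` advances to the next Thursday; 2058-12-06 is a Friday, so it moves forward to 2058-12-12.

2058-12-12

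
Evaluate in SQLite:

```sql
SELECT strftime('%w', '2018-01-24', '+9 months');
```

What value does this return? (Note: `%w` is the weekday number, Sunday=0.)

3

First apply '+9 months': 2018-01-24 → 2018-10-24.
2018-10-24 is a Wednesday; with Sunday=0 that is 3.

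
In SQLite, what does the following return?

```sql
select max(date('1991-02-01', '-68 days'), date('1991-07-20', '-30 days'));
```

1991-06-20

date('1991-02-01', '-68 days') → 1990-11-25.
date('1991-07-20', '-30 days') → 1991-06-20.
Later of the two is 1991-06-20.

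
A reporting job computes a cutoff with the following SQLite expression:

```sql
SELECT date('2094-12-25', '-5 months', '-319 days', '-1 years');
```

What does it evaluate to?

2092-09-09

Adding -5 months to 2094-12-25 gives 2094-07-25.
Applying '-319 days' to 2094-07-25: counting 319 days back gives 2093-09-09.
Adding -1 year to 2093-09-09 gives 2092-09-09.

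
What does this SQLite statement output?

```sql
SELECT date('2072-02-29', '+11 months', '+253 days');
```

2073-10-09

Adding +11 months to 2072-02-29 gives 2073-01-29.
Applying '+253 days' to 2073-01-29: counting 253 days forward gives 2073-10-09.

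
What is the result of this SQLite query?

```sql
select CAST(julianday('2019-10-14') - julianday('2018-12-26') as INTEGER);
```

292

5 days remain in December 2018 after the 26th (31 − 26).
Full months from January 2019 through September 2019 contribute their day counts.
Then 14 days into October 2019.
Total: 5 + 31 + 28 + 31 + 30 + 31 + 30 + 31 + 31 + 30 + 14 = 292.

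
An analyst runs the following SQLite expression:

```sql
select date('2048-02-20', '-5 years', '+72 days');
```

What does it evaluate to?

Adding -5 years to 2048-02-20 gives 2043-02-20.
Applying '+72 days' to 2043-02-20: counting 72 days forward gives 2043-05-03.

2043-05-03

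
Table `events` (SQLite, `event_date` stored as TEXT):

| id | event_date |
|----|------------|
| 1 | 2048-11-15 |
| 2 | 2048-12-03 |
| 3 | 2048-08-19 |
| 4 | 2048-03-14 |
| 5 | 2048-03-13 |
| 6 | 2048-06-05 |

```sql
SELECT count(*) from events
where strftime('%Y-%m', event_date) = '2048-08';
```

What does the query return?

1

Rows with year-month 2048-08: 2048-08-19 → 1.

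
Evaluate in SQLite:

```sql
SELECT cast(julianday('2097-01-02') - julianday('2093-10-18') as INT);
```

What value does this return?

1172

13 days remain in October 2093 after the 18th (31 − 18).
Full months from November 2093 through December 2096 contribute their day counts.
Then 2 days into January 2097.
Total: 13 + 30 + 31 + 31 + 28 + 31 + 30 + 31 + 30 + 31 + 31 + 30 + 31 + 30 + 31 + 31 + 28 + 31 + 30 + 31 + 30 + 31 + 31 + 30 + 31 + 30 + 31 + 31 + 29 + 31 + 30 + 31 + 30 + 31 + 31 + 30 + 31 + 30 + 31 + 2 = 1172.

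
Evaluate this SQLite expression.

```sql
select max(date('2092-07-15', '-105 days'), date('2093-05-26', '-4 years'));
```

date('2092-07-15', '-105 days') → 2092-04-01.
date('2093-05-26', '-4 years') → 2089-05-26.
Later of the two is 2092-04-01.

2092-04-01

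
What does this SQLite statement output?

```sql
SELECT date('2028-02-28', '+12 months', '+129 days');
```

2029-07-07

Adding +12 months to 2028-02-28 gives 2029-02-28.
Applying '+129 days' to 2029-02-28: counting 129 days forward gives 2029-07-07.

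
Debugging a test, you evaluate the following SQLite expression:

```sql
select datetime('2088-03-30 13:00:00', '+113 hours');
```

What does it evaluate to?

2088-04-04 06:00:00

+113 hours from 2088-03-30 13:00:00 is 2088-04-04 06:00:00 (crosses midnight).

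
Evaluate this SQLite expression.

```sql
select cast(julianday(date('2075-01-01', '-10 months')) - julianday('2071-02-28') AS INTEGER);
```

Adding -10 months to 2075-01-01 gives 2074-03-01.
0 days remain in February 2071 after the 28th (28 − 28).
Full months from March 2071 through February 2074 contribute their day counts.
Then 1 day into March 2074.
Total: 0 + 31 + 30 + 31 + 30 + 31 + 31 + 30 + 31 + 30 + 31 + 31 + 29 + 31 + 30 + 31 + 30 + 31 + 31 + 30 + 31 + 30 + 31 + 31 + 28 + 31 + 30 + 31 + 30 + 31 + 31 + 30 + 31 + 30 + 31 + 31 + 28 + 1 = 1097.

1097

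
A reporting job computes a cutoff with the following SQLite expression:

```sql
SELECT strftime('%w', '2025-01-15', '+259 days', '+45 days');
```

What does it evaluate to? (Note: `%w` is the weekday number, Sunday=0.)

First apply '+259 days', '+45 days': 2025-01-15 → 2025-11-15.
2025-11-15 is a Saturday; with Sunday=0 that is 6.

6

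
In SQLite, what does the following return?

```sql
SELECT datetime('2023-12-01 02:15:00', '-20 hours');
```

-20 hours from 2023-12-01 02:15:00 is 2023-11-30 06:15:00 (crosses midnight).

2023-11-30 06:15:00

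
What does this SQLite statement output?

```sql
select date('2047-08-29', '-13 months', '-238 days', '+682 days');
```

2047-10-16

Adding -13 months to 2047-08-29 gives 2046-07-29.
Applying '-238 days' to 2046-07-29: counting 238 days back gives 2045-12-03.
Applying '+682 days' to 2045-12-03: counting 682 days forward gives 2047-10-16.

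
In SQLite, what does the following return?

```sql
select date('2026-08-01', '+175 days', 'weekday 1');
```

Applying '+175 days' to 2026-08-01: counting 175 days forward gives 2027-01-23.
`weekday 1` advances to the next Monday; 2027-01-23 is a Saturday, so it moves forward to 2027-01-25.

2027-01-25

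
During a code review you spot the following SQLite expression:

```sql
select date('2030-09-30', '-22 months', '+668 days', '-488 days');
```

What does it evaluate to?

2029-05-29

Adding -22 months to 2030-09-30 gives 2028-11-30.
Applying '+668 days' to 2028-11-30: counting 668 days forward gives 2030-09-29.
Applying '-488 days' to 2030-09-29: counting 488 days back gives 2029-05-29.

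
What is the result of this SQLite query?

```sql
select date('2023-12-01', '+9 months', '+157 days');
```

2025-02-05

Adding +9 months to 2023-12-01 gives 2024-09-01.
Applying '+157 days' to 2024-09-01: counting 157 days forward gives 2025-02-05.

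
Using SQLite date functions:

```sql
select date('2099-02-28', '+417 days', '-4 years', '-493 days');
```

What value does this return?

2094-12-15

Applying '+417 days' to 2099-02-28: counting 417 days forward gives 2100-04-21.
Adding -4 years to 2100-04-21 gives 2096-04-21.
Applying '-493 days' to 2096-04-21: counting 493 days back gives 2094-12-15.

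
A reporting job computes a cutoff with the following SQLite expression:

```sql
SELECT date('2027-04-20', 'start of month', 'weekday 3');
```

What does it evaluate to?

`start of month` rewinds 2027-04-20 to 2027-04-01.
`weekday 3` advances to the next Wednesday; 2027-04-01 is a Thursday, so it moves forward to 2027-04-07.

2027-04-07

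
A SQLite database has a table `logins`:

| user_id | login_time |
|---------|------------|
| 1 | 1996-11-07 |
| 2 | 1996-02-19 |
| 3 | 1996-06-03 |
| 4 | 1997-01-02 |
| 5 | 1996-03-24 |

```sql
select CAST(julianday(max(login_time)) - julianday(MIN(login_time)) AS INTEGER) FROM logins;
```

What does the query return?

MIN = 1996-02-19, MAX = 1997-01-02.
10 days remain in February 1996 after the 19th (29 − 19).
Full months from March 1996 through December 1996 contribute their day counts.
Then 2 days into January 1997.
Total: 10 + 31 + 30 + 31 + 30 + 31 + 31 + 30 + 31 + 30 + 31 + 2 = 318.

318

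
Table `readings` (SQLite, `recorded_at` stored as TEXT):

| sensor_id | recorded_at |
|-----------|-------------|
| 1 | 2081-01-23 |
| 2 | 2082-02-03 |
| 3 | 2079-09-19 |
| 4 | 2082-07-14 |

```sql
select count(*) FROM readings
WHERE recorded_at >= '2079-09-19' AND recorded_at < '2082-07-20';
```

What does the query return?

4

Rows in [2079-09-19, 2082-07-20): 2081-01-23, 2082-02-03, 2079-09-19, 2082-07-14 → 4 rows.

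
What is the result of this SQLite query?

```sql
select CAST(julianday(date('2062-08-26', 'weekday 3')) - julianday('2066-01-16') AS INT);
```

`weekday 3` advances to the next Wednesday; 2062-08-26 is a Saturday, so it moves forward to 2062-08-30.
1 day remains in August 2062 after the 30th (31 − 30).
Full months from September 2062 through December 2065 contribute their day counts.
Then 16 days into January 2066.
Total: 1 + 30 + 31 + 30 + 31 + 31 + 28 + 31 + 30 + 31 + 30 + 31 + 31 + 30 + 31 + 30 + 31 + 31 + 29 + 31 + 30 + 31 + 30 + 31 + 31 + 30 + 31 + 30 + 31 + 31 + 28 + 31 + 30 + 31 + 30 + 31 + 31 + 30 + 31 + 30 + 31 + 16 = 1235.
The subtraction is earlier − later, so the result is −1235 → -1235.

-1235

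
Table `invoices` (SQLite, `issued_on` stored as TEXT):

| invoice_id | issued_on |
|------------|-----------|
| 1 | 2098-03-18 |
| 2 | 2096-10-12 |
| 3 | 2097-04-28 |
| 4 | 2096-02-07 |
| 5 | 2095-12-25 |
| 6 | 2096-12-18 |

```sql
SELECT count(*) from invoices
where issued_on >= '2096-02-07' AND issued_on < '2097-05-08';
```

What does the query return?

4

Rows in [2096-02-07, 2097-05-08): 2096-10-12, 2097-04-28, 2096-02-07, 2096-12-18 → 4 rows.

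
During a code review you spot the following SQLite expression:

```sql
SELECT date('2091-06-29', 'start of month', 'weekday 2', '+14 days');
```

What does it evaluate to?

`start of month` rewinds 2091-06-29 to 2091-06-01.
`weekday 2` advances to the next Tuesday; 2091-06-01 is a Friday, so it moves forward to 2091-06-05.
Advancing 14 more days within June lands on 2091-06-19.

2091-06-19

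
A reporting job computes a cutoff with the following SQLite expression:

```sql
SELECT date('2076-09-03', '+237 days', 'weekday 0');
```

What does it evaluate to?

2077-05-02

Applying '+237 days' to 2076-09-03: counting 237 days forward gives 2077-04-28.
`weekday 0` advances to the next Sunday; 2077-04-28 is a Wednesday, so it moves forward to 2077-05-02.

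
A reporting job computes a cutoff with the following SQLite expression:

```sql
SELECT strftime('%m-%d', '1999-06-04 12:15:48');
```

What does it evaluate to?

`%m-%d` extracts the month-day: 06-04.

06-04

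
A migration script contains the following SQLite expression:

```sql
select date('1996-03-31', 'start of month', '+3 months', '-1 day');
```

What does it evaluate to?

`start of month` rewinds 1996-03-31 to 1996-03-01.
Adding +3 months to 1996-03-01 gives 1996-06-01.
Going back 1 day from 1996-06-01 reaches 1996-05-31 (last day of May, 31 days).

1996-05-31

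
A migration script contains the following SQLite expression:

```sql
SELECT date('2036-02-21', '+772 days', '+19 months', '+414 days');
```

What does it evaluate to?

2040-12-21

Applying '+772 days' to 2036-02-21: counting 772 days forward gives 2038-04-03.
Adding +19 months to 2038-04-03 gives 2039-11-03.
Applying '+414 days' to 2039-11-03: counting 414 days forward gives 2040-12-21.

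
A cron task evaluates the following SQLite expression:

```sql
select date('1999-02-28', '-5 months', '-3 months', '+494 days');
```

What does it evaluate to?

Adding -5 months to 1999-02-28 gives 1998-09-28.
Adding -3 months to 1998-09-28 gives 1998-06-28.
Applying '+494 days' to 1998-06-28: counting 494 days forward gives 1999-11-04.

1999-11-04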